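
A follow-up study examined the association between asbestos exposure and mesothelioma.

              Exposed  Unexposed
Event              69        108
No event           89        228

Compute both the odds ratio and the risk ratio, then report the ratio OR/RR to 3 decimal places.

Reading the table with exposure as columns: a = 69 (Exposed, case), b = 89 (Exposed, non-case), c = 108 (Unexposed, case), d = 228.
OR = (69·228)/(89·108) = 15732/9612 = 1.63670
Risk in exposed = 69/158 = 0.43671; risk in unexposed = 108/336 = 0.32143; RR = 1.35865
OR/RR = 1.63670 / 1.35865 = 1.20465
The outcome is not rare, so the OR lies further from 1 than the RR.

1.205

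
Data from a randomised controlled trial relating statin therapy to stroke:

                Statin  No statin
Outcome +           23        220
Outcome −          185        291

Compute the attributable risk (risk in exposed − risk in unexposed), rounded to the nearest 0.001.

Reading the table with exposure as columns: a = 23 (Statin, case), b = 185 (Statin, non-case), c = 220 (No statin, case), d = 291.
Risk in exposed = 23/208 = 0.110577; risk in unexposed = 220/511 = 0.430528.
Risk difference = 0.110577 − 0.430528 = -0.319951

-0.320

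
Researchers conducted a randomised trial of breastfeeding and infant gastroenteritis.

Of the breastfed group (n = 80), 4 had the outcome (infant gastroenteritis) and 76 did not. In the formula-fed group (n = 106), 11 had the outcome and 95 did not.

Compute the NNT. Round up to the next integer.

19

Risk in treated group = 4/80 = 0.05000; risk in control = 11/106 = 0.10377.
Absolute risk reduction = 0.10377 − 0.05000 = 0.05377
NNT = 1 / ARR = 1 / 0.05377 = 18.596 → round up → 19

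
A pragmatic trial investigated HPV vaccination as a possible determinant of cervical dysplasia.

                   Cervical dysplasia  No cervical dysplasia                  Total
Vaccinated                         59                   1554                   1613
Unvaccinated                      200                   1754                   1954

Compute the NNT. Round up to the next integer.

Risk in treated group = 59/1613 = 0.03658; risk in control = 200/1954 = 0.10235.
Absolute risk reduction = 0.10235 − 0.03658 = 0.06578
NNT = 1 / ARR = 1 / 0.06578 = 15.203 → round up → 16

16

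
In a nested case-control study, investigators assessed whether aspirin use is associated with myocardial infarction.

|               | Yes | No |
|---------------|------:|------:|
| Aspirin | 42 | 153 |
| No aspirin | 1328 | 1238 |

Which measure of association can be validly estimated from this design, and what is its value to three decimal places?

0.256

Cells: a = 42, b = 153, c = 1328, d = 1238.
This is a nested case-control study: participants were sampled on outcome status, so risks in the source population cannot be estimated directly — relative risk is not valid here. The odds ratio is the appropriate measure.
OR = (a·d)/(b·c) = (42 × 1238) / (153 × 1328) = 51996 / 203184 = 0.25591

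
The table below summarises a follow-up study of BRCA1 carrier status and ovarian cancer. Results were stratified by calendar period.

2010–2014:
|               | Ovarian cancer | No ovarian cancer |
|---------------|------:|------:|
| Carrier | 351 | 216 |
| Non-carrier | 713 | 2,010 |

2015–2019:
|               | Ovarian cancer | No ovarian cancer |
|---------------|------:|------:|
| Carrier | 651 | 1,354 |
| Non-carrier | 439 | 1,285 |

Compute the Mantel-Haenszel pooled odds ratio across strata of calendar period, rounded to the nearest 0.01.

OR_MH = Σ(aᵢdᵢ/nᵢ) / Σ(bᵢcᵢ/nᵢ), where nᵢ is the stratum total.
Stratum 1 (2010–2014): n = 3290; a·d/n = 351·2010/3290 = 214.4407; b·c/n = 216·713/3290 = 46.8109
Stratum 2 (2015–2019): n = 3729; a·d/n = 651·1285/3729 = 224.3323; b·c/n = 1354·439/3729 = 159.4009
OR_MH = (214.4407 + 224.3323) / (46.8109 + 159.4009) = 438.7730 / 206.2119 = 2.12778

2.13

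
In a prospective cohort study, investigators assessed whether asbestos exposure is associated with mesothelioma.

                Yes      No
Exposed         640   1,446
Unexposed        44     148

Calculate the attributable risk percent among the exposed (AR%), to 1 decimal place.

25.3

Cells: a = 640, b = 1446, c = 44, d = 148.
Risk in exposed = 640/2086 = 0.30681; risk in unexposed = 44/192 = 0.22917.
RR = 0.30681/0.22917 = 1.33880
AR% = (RR − 1)/RR × 100 = (1.33880 − 1)/1.33880 × 100 = 25.3060%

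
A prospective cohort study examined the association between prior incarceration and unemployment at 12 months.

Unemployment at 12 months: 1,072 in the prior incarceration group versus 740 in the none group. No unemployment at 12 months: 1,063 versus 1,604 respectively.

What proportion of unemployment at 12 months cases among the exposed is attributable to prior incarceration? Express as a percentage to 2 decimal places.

37.13

From the description: a = 1072, b = 1063, c = 740, d = 1604.
Risk in exposed = 1072/2135 = 0.50211; risk in unexposed = 740/2344 = 0.31570.
RR = 0.50211/0.31570 = 1.59046
AR% = (RR − 1)/RR × 100 = (1.59046 − 1)/1.59046 × 100 = 37.1251%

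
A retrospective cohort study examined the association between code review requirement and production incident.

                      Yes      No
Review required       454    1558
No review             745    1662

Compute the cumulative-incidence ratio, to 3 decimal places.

Cells: a = 454, b = 1558, c = 745, d = 1662.
Risk in exposed = 454/2012 = 0.22565; risk in unexposed = 745/2407 = 0.30951.
RR = 0.22565 / 0.30951 = 0.72903
The risk is 27% lower among the exposed than among the unexposed.

0.729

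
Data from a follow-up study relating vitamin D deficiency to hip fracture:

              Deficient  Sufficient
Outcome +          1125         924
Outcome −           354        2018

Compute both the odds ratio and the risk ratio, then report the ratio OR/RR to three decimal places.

2.866

Reading the table with exposure as columns: a = 1125 (Deficient, case), b = 354 (Deficient, non-case), c = 924 (Sufficient, case), d = 2018.
OR = (1125·2018)/(354·924) = 2270250/327096 = 6.94062
Risk in exposed = 1125/1479 = 0.76065; risk in unexposed = 924/2942 = 0.31407; RR = 2.42189
OR/RR = 6.94062 / 2.42189 = 2.86578
The outcome is not rare, so the OR lies further from 1 than the RR.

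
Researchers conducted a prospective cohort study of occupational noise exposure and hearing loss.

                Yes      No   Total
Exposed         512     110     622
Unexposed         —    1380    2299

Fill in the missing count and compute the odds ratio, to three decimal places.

6.989

The missing cell is in the unexposed row: 2299 − 1380 = 919.
So a = 512, b = 110, c = 919, d = 1380.
OR = (a·d)/(b·c) = (512 × 1380) / (110 × 919) = 706560 / 101090 = 6.98942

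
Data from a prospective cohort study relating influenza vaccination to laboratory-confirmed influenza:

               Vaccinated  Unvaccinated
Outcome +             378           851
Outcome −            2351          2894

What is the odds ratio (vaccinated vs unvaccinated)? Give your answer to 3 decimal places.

0.547

Reading the table with exposure as columns: a = 378 (Vaccinated, case), b = 2351 (Vaccinated, non-case), c = 851 (Unvaccinated, case), d = 2894.
OR = (a·d)/(b·c) = (378 × 2894) / (2351 × 851) = 1093932 / 2000701 = 0.54677
Exposure is associated with lower odds of laboratory-confirmed influenza (OR = 0.55 < 1).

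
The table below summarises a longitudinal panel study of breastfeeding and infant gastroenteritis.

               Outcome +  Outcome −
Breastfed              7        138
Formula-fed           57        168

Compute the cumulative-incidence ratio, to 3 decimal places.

Cells: a = 7, b = 138, c = 57, d = 168.
Risk in exposed = 7/145 = 0.04828; risk in unexposed = 57/225 = 0.25333.
RR = 0.04828 / 0.25333 = 0.19056
The risk is 81% lower among the exposed than among the unexposed.

0.191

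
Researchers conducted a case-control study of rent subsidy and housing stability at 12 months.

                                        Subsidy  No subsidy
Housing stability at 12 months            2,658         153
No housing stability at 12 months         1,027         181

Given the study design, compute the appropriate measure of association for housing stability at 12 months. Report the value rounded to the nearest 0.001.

Reading the table with exposure as columns: a = 2658 (Subsidy, case), b = 1027 (Subsidy, non-case), c = 153 (No subsidy, case), d = 181.
This is a case-control study: participants were sampled on outcome status, so risks in the source population cannot be estimated directly — relative risk is not valid here. The odds ratio is the appropriate measure.
OR = (a·d)/(b·c) = (2658 × 181) / (1027 × 153) = 481098 / 157131 = 3.06176

3.062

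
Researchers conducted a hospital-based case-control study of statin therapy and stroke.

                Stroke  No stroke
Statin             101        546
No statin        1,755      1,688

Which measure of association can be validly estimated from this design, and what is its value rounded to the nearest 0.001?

Cells: a = 101, b = 546, c = 1755, d = 1688.
This is a hospital-based case-control study: participants were sampled on outcome status, so risks in the source population cannot be estimated directly — relative risk is not valid here. The odds ratio is the appropriate measure.
OR = (a·d)/(b·c) = (101 × 1688) / (546 × 1755) = 170488 / 958230 = 0.17792

0.178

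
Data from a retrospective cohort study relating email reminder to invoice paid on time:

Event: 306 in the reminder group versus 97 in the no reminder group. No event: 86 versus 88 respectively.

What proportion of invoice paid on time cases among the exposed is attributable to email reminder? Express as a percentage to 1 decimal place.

From the description: a = 306, b = 86, c = 97, d = 88.
Risk in exposed = 306/392 = 0.78061; risk in unexposed = 97/185 = 0.52432.
RR = 0.78061/0.52432 = 1.48880
AR% = (RR − 1)/RR × 100 = (1.48880 − 1)/1.48880 × 100 = 32.8317%

32.8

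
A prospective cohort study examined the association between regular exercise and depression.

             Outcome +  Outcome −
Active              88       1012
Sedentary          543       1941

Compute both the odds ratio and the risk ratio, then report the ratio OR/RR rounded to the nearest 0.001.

0.849

Cells: a = 88, b = 1012, c = 543, d = 1941.
OR = (88·1941)/(1012·543) = 170808/549516 = 0.31083
Risk in exposed = 88/1100 = 0.08000; risk in unexposed = 543/2484 = 0.21860; RR = 0.36597
OR/RR = 0.31083 / 0.36597 = 0.84935
The outcome is not rare, so the OR lies further from 1 than the RR.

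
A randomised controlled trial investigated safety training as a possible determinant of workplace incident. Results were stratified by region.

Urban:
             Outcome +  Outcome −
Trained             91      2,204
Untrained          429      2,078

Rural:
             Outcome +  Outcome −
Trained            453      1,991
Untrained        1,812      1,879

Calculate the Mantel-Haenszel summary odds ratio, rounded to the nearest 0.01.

0.23

OR_MH = Σ(aᵢdᵢ/nᵢ) / Σ(bᵢcᵢ/nᵢ), where nᵢ is the stratum total.
Stratum 1 (Urban): n = 4802; a·d/n = 91·2078/4802 = 39.3790; b·c/n = 2204·429/4802 = 196.9005
Stratum 2 (Rural): n = 6135; a·d/n = 453·1879/6135 = 138.7428; b·c/n = 1991·1812/6135 = 588.0509
OR_MH = (39.3790 + 138.7428) / (196.9005 + 588.0509) = 178.1218 / 784.9513 = 0.22692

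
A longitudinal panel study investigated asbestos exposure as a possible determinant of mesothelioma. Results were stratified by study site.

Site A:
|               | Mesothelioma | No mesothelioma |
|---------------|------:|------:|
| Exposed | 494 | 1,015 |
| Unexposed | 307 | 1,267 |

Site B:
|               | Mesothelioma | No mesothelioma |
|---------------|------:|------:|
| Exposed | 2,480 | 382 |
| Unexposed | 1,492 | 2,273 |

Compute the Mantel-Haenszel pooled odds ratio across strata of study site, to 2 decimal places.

5.63

OR_MH = Σ(aᵢdᵢ/nᵢ) / Σ(bᵢcᵢ/nᵢ), where nᵢ is the stratum total.
Stratum 1 (Site A): n = 3083; a·d/n = 494·1267/3083 = 203.0159; b·c/n = 1015·307/3083 = 101.0720
Stratum 2 (Site B): n = 6627; a·d/n = 2480·2273/6627 = 850.6172; b·c/n = 382·1492/6627 = 86.0033
OR_MH = (203.0159 + 850.6172) / (101.0720 + 86.0033) = 1053.6331 / 187.0753 = 5.63213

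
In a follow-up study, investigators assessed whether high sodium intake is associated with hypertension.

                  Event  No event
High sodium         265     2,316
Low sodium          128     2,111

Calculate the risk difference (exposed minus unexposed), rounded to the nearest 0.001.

Cells: a = 265, b = 2316, c = 128, d = 2111.
Risk in exposed = 265/2581 = 0.102673; risk in unexposed = 128/2239 = 0.057168.
Risk difference = 0.102673 − 0.057168 = 0.045505

0.046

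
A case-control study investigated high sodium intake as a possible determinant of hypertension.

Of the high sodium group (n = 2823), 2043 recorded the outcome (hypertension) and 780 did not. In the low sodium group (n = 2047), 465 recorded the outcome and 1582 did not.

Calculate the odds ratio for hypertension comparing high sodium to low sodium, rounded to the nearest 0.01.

8.91

From the description: a = 2043, b = 780, c = 465, d = 1582.
OR = (a·d)/(b·c) = (2043 × 1582) / (780 × 465) = 3232026 / 362700 = 8.91102
The odds of hypertension are about 8.91 times as high in the high sodium group.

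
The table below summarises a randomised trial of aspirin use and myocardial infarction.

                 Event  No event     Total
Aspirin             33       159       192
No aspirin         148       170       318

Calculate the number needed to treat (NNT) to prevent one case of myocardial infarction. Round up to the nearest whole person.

Risk in treated group = 33/192 = 0.17188; risk in control = 148/318 = 0.46541.
Absolute risk reduction = 0.46541 − 0.17188 = 0.29353
NNT = 1 / ARR = 1 / 0.29353 = 3.407 → round up → 4

4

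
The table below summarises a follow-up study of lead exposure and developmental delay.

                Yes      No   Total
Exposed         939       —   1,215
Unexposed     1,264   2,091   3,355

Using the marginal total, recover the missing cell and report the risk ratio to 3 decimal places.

2.051

The missing cell is in the exposed row: 1215 − 939 = 276.
So a = 939, b = 276, c = 1264, d = 2091.
RR = [a/(a+b)] / [c/(c+d)] = (939/1215) / (1264/3355) = 0.77284/0.37675 = 2.05133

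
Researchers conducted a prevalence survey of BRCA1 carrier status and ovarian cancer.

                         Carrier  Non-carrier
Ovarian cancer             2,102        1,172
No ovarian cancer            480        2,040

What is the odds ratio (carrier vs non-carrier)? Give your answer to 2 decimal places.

Reading the table with exposure as columns: a = 2102 (Carrier, case), b = 480 (Carrier, non-case), c = 1172 (Non-carrier, case), d = 2040.
OR = (a·d)/(b·c) = (2102 × 2040) / (480 × 1172) = 4288080 / 562560 = 7.62244
The odds of ovarian cancer are about 7.62 times as high in the carrier group.

7.62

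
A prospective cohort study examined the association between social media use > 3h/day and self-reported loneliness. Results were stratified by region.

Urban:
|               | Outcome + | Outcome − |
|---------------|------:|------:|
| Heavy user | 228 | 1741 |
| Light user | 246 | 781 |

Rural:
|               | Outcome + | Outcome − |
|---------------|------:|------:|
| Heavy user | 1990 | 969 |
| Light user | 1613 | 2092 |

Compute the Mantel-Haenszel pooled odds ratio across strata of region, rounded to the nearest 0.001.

1.812

OR_MH = Σ(aᵢdᵢ/nᵢ) / Σ(bᵢcᵢ/nᵢ), where nᵢ is the stratum total.
Stratum 1 (Urban): n = 2996; a·d/n = 228·781/2996 = 59.4352; b·c/n = 1741·246/2996 = 142.9526
Stratum 2 (Rural): n = 6664; a·d/n = 1990·2092/6664 = 624.7119; b·c/n = 969·1613/6664 = 234.5434
OR_MH = (59.4352 + 624.7119) / (142.9526 + 234.5434) = 684.1471 / 377.4960 = 1.81233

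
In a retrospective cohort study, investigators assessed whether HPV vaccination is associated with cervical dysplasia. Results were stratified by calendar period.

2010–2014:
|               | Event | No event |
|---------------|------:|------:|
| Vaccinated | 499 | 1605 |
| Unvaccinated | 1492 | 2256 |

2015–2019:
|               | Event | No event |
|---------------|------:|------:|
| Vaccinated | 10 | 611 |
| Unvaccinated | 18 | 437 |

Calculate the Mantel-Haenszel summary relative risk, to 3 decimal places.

RR_MH = Σ(aᵢ·n₀ᵢ/nᵢ) / Σ(cᵢ·n₁ᵢ/nᵢ), with n₁ᵢ = aᵢ+bᵢ (exposed), n₀ᵢ = cᵢ+dᵢ (unexposed), nᵢ = n₁ᵢ+n₀ᵢ.
Stratum 1 (2010–2014): n₁ = 2104, n₀ = 3748, n = 5852; a·n₀/n = 499·3748/5852 = 319.5919; c·n₁/n = 1492·2104/5852 = 536.4265
Stratum 2 (2015–2019): n₁ = 621, n₀ = 455, n = 1076; a·n₀/n = 10·455/1076 = 4.2286; c·n₁/n = 18·621/1076 = 10.3885
RR_MH = (319.5919 + 4.2286) / (536.4265 + 10.3885) = 323.8206 / 546.8150 = 0.59219

0.592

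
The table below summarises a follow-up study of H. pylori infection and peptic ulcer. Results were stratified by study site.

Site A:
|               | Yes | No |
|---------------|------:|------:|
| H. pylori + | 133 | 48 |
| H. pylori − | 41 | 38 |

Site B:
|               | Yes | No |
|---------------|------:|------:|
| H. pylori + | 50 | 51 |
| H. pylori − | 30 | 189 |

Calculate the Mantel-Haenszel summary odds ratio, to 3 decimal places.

OR_MH = Σ(aᵢdᵢ/nᵢ) / Σ(bᵢcᵢ/nᵢ), where nᵢ is the stratum total.
Stratum 1 (Site A): n = 260; a·d/n = 133·38/260 = 19.4385; b·c/n = 48·41/260 = 7.5692
Stratum 2 (Site B): n = 320; a·d/n = 50·189/320 = 29.5312; b·c/n = 51·30/320 = 4.7812
OR_MH = (19.4385 + 29.5312) / (7.5692 + 4.7812) = 48.9697 / 12.3505 = 3.96500

3.965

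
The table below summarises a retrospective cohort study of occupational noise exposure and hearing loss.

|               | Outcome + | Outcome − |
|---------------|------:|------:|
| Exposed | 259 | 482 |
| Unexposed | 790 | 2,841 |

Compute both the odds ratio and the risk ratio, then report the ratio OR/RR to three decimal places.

Cells: a = 259, b = 482, c = 790, d = 2841.
OR = (259·2841)/(482·790) = 735819/380780 = 1.93240
Risk in exposed = 259/741 = 0.34953; risk in unexposed = 790/3631 = 0.21757; RR = 1.60650
OR/RR = 1.93240 / 1.60650 = 1.20286
The outcome is not rare, so the OR lies further from 1 than the RR.

1.203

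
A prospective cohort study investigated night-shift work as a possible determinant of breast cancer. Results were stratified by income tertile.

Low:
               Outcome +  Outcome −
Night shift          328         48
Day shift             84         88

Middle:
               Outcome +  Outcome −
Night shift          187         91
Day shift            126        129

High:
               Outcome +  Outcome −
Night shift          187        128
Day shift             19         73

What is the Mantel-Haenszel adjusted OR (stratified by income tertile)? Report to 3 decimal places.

OR_MH = Σ(aᵢdᵢ/nᵢ) / Σ(bᵢcᵢ/nᵢ), where nᵢ is the stratum total.
Stratum 1 (Low): n = 548; a·d/n = 328·88/548 = 52.6715; b·c/n = 48·84/548 = 7.3577
Stratum 2 (Middle): n = 533; a·d/n = 187·129/533 = 45.2589; b·c/n = 91·126/533 = 21.5122
Stratum 3 (High): n = 407; a·d/n = 187·73/407 = 33.5405; b·c/n = 128·19/407 = 5.9754
OR_MH = (52.6715 + 45.2589 + 33.5405) / (7.3577 + 21.5122 + 5.9754) = 131.4710 / 34.8453 = 3.77299

3.773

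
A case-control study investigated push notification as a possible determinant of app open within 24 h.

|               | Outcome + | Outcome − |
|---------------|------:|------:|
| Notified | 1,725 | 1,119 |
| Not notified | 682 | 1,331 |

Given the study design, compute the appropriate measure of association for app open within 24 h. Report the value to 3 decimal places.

Cells: a = 1725, b = 1119, c = 682, d = 1331.
This is a case-control study: participants were sampled on outcome status, so risks in the source population cannot be estimated directly — relative risk is not valid here. The odds ratio is the appropriate measure.
OR = (a·d)/(b·c) = (1725 × 1331) / (1119 × 682) = 2295975 / 763158 = 3.00852

3.009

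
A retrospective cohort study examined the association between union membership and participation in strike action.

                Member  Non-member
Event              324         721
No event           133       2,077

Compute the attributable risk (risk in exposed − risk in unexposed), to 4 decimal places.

0.4513

Reading the table with exposure as columns: a = 324 (Member, case), b = 133 (Member, non-case), c = 721 (Non-member, case), d = 2077.
Risk in exposed = 324/457 = 0.708972; risk in unexposed = 721/2798 = 0.257684.
Risk difference = 0.708972 − 0.257684 = 0.451287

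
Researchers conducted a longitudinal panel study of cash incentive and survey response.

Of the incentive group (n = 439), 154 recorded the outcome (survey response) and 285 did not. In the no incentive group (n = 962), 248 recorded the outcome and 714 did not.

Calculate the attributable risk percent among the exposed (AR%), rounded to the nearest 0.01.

26.51

From the description: a = 154, b = 285, c = 248, d = 714.
Risk in exposed = 154/439 = 0.35080; risk in unexposed = 248/962 = 0.25780.
RR = 0.35080/0.25780 = 1.36075
AR% = (RR − 1)/RR × 100 = (1.36075 − 1)/1.36075 × 100 = 26.5113%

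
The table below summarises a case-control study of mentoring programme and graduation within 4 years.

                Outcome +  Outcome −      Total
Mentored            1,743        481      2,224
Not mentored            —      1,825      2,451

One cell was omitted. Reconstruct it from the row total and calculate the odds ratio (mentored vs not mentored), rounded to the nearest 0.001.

The missing cell is in the unexposed row: 2451 − 1825 = 626.
So a = 1743, b = 481, c = 626, d = 1825.
OR = (a·d)/(b·c) = (1743 × 1825) / (481 × 626) = 3180975 / 301106 = 10.56430

10.564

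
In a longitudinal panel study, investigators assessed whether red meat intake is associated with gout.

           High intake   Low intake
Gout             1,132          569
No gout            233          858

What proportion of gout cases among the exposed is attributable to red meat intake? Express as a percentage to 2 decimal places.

Reading the table with exposure as columns: a = 1132 (High intake, case), b = 233 (High intake, non-case), c = 569 (Low intake, case), d = 858.
Risk in exposed = 1132/1365 = 0.82930; risk in unexposed = 569/1427 = 0.39874.
RR = 0.82930/0.39874 = 2.07982
AR% = (RR − 1)/RR × 100 = (2.07982 − 1)/2.07982 × 100 = 51.9189%

51.92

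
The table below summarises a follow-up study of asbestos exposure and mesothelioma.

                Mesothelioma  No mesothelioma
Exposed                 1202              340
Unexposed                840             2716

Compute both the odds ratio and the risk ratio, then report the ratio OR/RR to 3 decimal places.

3.464

Cells: a = 1202, b = 340, c = 840, d = 2716.
OR = (1202·2716)/(340·840) = 3264632/285600 = 11.43078
Risk in exposed = 1202/1542 = 0.77951; risk in unexposed = 840/3556 = 0.23622; RR = 3.29991
OR/RR = 11.43078 / 3.29991 = 3.46396
The outcome is not rare, so the OR lies further from 1 than the RR.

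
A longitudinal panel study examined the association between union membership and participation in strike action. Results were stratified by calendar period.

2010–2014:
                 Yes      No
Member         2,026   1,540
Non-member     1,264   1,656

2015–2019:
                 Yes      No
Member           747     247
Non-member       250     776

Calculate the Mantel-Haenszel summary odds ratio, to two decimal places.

OR_MH = Σ(aᵢdᵢ/nᵢ) / Σ(bᵢcᵢ/nᵢ), where nᵢ is the stratum total.
Stratum 1 (2010–2014): n = 6486; a·d/n = 2026·1656/6486 = 517.2766; b·c/n = 1540·1264/6486 = 300.1172
Stratum 2 (2015–2019): n = 2020; a·d/n = 747·776/2020 = 286.9663; b·c/n = 247·250/2020 = 30.5693
OR_MH = (517.2766 + 286.9663) / (300.1172 + 30.5693) = 804.2429 / 330.6865 = 2.43204

2.43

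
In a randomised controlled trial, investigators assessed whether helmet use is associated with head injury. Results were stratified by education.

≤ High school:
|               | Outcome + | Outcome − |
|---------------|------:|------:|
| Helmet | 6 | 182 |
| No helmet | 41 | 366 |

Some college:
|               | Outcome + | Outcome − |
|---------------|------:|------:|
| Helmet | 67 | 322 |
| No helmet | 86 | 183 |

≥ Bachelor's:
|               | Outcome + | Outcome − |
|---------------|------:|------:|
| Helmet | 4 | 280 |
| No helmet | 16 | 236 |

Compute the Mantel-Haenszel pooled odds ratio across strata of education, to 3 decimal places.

OR_MH = Σ(aᵢdᵢ/nᵢ) / Σ(bᵢcᵢ/nᵢ), where nᵢ is the stratum total.
Stratum 1 (≤ High school): n = 595; a·d/n = 6·366/595 = 3.6908; b·c/n = 182·41/595 = 12.5412
Stratum 2 (Some college): n = 658; a·d/n = 67·183/658 = 18.6337; b·c/n = 322·86/658 = 42.0851
Stratum 3 (≥ Bachelor's): n = 536; a·d/n = 4·236/536 = 1.7612; b·c/n = 280·16/536 = 8.3582
OR_MH = (3.6908 + 18.6337 + 1.7612) / (12.5412 + 42.0851 + 8.3582) = 24.0857 / 62.9845 = 0.38241

0.382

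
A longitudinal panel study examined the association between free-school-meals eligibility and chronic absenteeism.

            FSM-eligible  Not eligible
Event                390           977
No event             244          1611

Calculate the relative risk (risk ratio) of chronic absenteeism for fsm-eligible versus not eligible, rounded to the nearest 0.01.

Reading the table with exposure as columns: a = 390 (FSM-eligible, case), b = 244 (FSM-eligible, non-case), c = 977 (Not eligible, case), d = 1611.
Risk in exposed = 390/634 = 0.61514; risk in unexposed = 977/2588 = 0.37751.
RR = 0.61514 / 0.37751 = 1.62947
The risk among the exposed is 1.63 times that among the unexposed.

1.63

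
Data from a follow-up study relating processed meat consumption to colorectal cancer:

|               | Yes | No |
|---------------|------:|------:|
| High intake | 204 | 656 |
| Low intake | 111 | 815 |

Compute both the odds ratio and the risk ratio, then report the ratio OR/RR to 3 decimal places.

1.154

Cells: a = 204, b = 656, c = 111, d = 815.
OR = (204·815)/(656·111) = 166260/72816 = 2.28329
Risk in exposed = 204/860 = 0.23721; risk in unexposed = 111/926 = 0.11987; RR = 1.97888
OR/RR = 2.28329 / 1.97888 = 1.15383
The outcome is not rare, so the OR lies further from 1 than the RR.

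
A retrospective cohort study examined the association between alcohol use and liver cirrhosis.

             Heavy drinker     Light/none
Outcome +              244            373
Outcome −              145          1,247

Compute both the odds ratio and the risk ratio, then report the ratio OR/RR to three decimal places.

Reading the table with exposure as columns: a = 244 (Heavy drinker, case), b = 145 (Heavy drinker, non-case), c = 373 (Light/none, case), d = 1247.
OR = (244·1247)/(145·373) = 304268/54085 = 5.62574
Risk in exposed = 244/389 = 0.62725; risk in unexposed = 373/1620 = 0.23025; RR = 2.72425
OR/RR = 5.62574 / 2.72425 = 2.06506
The outcome is not rare, so the OR lies further from 1 than the RR.

2.065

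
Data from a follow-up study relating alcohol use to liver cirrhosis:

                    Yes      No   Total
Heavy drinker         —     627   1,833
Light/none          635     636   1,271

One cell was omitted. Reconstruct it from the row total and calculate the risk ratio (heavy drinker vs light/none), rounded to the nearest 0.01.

The missing cell is in the exposed row: 1833 − 627 = 1206.
So a = 1206, b = 627, c = 635, d = 636.
RR = [a/(a+b)] / [c/(c+d)] = (1206/1833) / (635/1271) = 0.65794/0.49961 = 1.31691

1.32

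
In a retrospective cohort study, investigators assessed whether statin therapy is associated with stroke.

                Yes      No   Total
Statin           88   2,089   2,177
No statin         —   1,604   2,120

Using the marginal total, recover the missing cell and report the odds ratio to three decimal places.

0.131

The missing cell is in the unexposed row: 2120 − 1604 = 516.
So a = 88, b = 2089, c = 516, d = 1604.
OR = (a·d)/(b·c) = (88 × 1604) / (2089 × 516) = 141152 / 1077924 = 0.13095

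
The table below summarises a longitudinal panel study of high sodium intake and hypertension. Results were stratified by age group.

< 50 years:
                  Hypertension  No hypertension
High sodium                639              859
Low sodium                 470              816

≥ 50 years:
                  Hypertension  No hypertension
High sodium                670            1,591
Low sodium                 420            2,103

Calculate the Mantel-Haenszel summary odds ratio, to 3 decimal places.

OR_MH = Σ(aᵢdᵢ/nᵢ) / Σ(bᵢcᵢ/nᵢ), where nᵢ is the stratum total.
Stratum 1 (< 50 years): n = 2784; a·d/n = 639·816/2784 = 187.2931; b·c/n = 859·470/2784 = 145.0180
Stratum 2 (≥ 50 years): n = 4784; a·d/n = 670·2103/4784 = 294.5255; b·c/n = 1591·420/4784 = 139.6781
OR_MH = (187.2931 + 294.5255) / (145.0180 + 139.6781) = 481.8186 / 284.6961 = 1.69240

1.692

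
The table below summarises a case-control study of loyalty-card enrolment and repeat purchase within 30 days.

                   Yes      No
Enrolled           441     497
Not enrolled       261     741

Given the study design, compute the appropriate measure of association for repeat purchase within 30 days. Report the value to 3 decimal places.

Cells: a = 441, b = 497, c = 261, d = 741.
This is a case-control study: participants were sampled on outcome status, so risks in the source population cannot be estimated directly — relative risk is not valid here. The odds ratio is the appropriate measure.
OR = (a·d)/(b·c) = (441 × 741) / (497 × 261) = 326781 / 129717 = 2.51918

2.519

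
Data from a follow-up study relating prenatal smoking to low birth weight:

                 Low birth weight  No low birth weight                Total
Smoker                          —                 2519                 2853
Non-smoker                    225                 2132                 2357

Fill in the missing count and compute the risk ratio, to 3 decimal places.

The missing cell is in the exposed row: 2853 − 2519 = 334.
So a = 334, b = 2519, c = 225, d = 2132.
RR = [a/(a+b)] / [c/(c+d)] = (334/2853) / (225/2357) = 0.11707/0.09546 = 1.22637

1.226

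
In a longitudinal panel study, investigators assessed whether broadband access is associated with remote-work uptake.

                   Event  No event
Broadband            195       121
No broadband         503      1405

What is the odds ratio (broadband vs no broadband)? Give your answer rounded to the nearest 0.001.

4.502

Cells: a = 195, b = 121, c = 503, d = 1405.
OR = (a·d)/(b·c) = (195 × 1405) / (121 × 503) = 273975 / 60863 = 4.50150
The odds of remote-work uptake are about 4.50 times as high in the broadband group.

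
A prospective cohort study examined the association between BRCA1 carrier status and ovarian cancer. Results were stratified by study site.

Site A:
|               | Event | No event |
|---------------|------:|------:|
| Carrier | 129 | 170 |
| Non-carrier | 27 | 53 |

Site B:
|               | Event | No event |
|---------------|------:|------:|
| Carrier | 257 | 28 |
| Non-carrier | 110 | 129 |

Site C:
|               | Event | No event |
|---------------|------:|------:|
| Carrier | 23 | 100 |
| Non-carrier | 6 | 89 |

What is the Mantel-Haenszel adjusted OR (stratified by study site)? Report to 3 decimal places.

4.373

OR_MH = Σ(aᵢdᵢ/nᵢ) / Σ(bᵢcᵢ/nᵢ), where nᵢ is the stratum total.
Stratum 1 (Site A): n = 379; a·d/n = 129·53/379 = 18.0396; b·c/n = 170·27/379 = 12.1108
Stratum 2 (Site B): n = 524; a·d/n = 257·129/524 = 63.2691; b·c/n = 28·110/524 = 5.8779
Stratum 3 (Site C): n = 218; a·d/n = 23·89/218 = 9.3899; b·c/n = 100·6/218 = 2.7523
OR_MH = (18.0396 + 63.2691 + 9.3899) / (12.1108 + 5.8779 + 2.7523) = 90.6986 / 20.7410 = 4.37292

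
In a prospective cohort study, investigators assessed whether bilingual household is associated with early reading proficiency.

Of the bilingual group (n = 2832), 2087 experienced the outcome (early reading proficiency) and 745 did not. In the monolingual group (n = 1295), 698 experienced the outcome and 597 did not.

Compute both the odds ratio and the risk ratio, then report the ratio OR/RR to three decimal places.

1.752

From the description: a = 2087, b = 745, c = 698, d = 597.
OR = (2087·597)/(745·698) = 1245939/520010 = 2.39599
Risk in exposed = 2087/2832 = 0.73694; risk in unexposed = 698/1295 = 0.53900; RR = 1.36724
OR/RR = 2.39599 / 1.36724 = 1.75243
The outcome is not rare, so the OR lies further from 1 than the RR.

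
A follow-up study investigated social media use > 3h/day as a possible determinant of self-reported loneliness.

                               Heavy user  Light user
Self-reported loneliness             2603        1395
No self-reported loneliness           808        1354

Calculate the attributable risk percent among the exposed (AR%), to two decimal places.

Reading the table with exposure as columns: a = 2603 (Heavy user, case), b = 808 (Heavy user, non-case), c = 1395 (Light user, case), d = 1354.
Risk in exposed = 2603/3411 = 0.76312; risk in unexposed = 1395/2749 = 0.50746.
RR = 0.76312/0.50746 = 1.50381
AR% = (RR − 1)/RR × 100 = (1.50381 − 1)/1.50381 × 100 = 33.5022%

33.50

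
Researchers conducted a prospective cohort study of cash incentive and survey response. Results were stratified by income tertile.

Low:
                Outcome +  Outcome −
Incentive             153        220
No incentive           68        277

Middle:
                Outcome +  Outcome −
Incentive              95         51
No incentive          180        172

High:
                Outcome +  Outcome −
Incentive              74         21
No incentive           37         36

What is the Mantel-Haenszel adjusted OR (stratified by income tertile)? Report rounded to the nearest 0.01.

2.45

OR_MH = Σ(aᵢdᵢ/nᵢ) / Σ(bᵢcᵢ/nᵢ), where nᵢ is the stratum total.
Stratum 1 (Low): n = 718; a·d/n = 153·277/718 = 59.0265; b·c/n = 220·68/718 = 20.8357
Stratum 2 (Middle): n = 498; a·d/n = 95·172/498 = 32.8112; b·c/n = 51·180/498 = 18.4337
Stratum 3 (High): n = 168; a·d/n = 74·36/168 = 15.8571; b·c/n = 21·37/168 = 4.6250
OR_MH = (59.0265 + 32.8112 + 15.8571) / (20.8357 + 18.4337 + 4.6250) = 107.6949 / 43.8944 = 2.45350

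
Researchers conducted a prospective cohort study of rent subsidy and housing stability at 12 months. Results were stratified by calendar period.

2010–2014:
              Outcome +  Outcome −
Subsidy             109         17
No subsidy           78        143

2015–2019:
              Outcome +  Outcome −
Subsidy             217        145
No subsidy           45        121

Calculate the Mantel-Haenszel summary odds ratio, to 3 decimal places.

5.850

OR_MH = Σ(aᵢdᵢ/nᵢ) / Σ(bᵢcᵢ/nᵢ), where nᵢ is the stratum total.
Stratum 1 (2010–2014): n = 347; a·d/n = 109·143/347 = 44.9193; b·c/n = 17·78/347 = 3.8213
Stratum 2 (2015–2019): n = 528; a·d/n = 217·121/528 = 49.7292; b·c/n = 145·45/528 = 12.3580
OR_MH = (44.9193 + 49.7292) / (3.8213 + 12.3580) = 94.6485 / 16.1793 = 5.84998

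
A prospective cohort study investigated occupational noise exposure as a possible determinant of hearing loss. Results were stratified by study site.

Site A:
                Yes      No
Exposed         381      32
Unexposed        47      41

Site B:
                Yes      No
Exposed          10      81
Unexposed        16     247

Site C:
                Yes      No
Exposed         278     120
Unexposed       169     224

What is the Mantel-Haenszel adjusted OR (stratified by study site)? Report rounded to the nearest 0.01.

OR_MH = Σ(aᵢdᵢ/nᵢ) / Σ(bᵢcᵢ/nᵢ), where nᵢ is the stratum total.
Stratum 1 (Site A): n = 501; a·d/n = 381·41/501 = 31.1796; b·c/n = 32·47/501 = 3.0020
Stratum 2 (Site B): n = 354; a·d/n = 10·247/354 = 6.9774; b·c/n = 81·16/354 = 3.6610
Stratum 3 (Site C): n = 791; a·d/n = 278·224/791 = 78.7257; b·c/n = 120·169/791 = 25.6384
OR_MH = (31.1796 + 6.9774 + 78.7257) / (3.0020 + 3.6610 + 25.6384) = 116.8827 / 32.3014 = 3.61850

3.62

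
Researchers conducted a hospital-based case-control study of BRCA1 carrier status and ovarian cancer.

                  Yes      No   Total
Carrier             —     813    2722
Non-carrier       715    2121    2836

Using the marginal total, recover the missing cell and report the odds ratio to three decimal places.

The missing cell is in the exposed row: 2722 − 813 = 1909.
So a = 1909, b = 813, c = 715, d = 2121.
OR = (a·d)/(b·c) = (1909 × 2121) / (813 × 715) = 4048989 / 581295 = 6.96546

6.965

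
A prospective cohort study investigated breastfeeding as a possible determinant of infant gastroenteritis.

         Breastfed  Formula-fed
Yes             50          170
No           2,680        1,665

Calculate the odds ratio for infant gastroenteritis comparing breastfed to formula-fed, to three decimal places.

Reading the table with exposure as columns: a = 50 (Breastfed, case), b = 2680 (Breastfed, non-case), c = 170 (Formula-fed, case), d = 1665.
OR = (a·d)/(b·c) = (50 × 1665) / (2680 × 170) = 83250 / 455600 = 0.18273
Exposure is associated with lower odds of infant gastroenteritis (OR = 0.18 < 1).

0.183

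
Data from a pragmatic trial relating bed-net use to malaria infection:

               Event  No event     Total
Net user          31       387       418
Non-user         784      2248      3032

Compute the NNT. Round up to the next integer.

Risk in treated group = 31/418 = 0.07416; risk in control = 784/3032 = 0.25858.
Absolute risk reduction = 0.25858 − 0.07416 = 0.18441
NNT = 1 / ARR = 1 / 0.18441 = 5.423 → round up → 6

6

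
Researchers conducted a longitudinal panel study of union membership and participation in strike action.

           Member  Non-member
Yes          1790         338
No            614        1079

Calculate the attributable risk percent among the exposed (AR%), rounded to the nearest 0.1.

68.0

Reading the table with exposure as columns: a = 1790 (Member, case), b = 614 (Member, non-case), c = 338 (Non-member, case), d = 1079.
Risk in exposed = 1790/2404 = 0.74459; risk in unexposed = 338/1417 = 0.23853.
RR = 0.74459/0.23853 = 3.12156
AR% = (RR − 1)/RR × 100 = (3.12156 − 1)/3.12156 × 100 = 67.9647%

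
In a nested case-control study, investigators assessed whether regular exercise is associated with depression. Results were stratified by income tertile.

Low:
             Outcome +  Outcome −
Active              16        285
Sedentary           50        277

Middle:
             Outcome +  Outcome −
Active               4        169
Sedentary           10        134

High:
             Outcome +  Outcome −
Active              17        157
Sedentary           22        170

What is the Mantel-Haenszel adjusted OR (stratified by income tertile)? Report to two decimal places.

OR_MH = Σ(aᵢdᵢ/nᵢ) / Σ(bᵢcᵢ/nᵢ), where nᵢ is the stratum total.
Stratum 1 (Low): n = 628; a·d/n = 16·277/628 = 7.0573; b·c/n = 285·50/628 = 22.6911
Stratum 2 (Middle): n = 317; a·d/n = 4·134/317 = 1.6909; b·c/n = 169·10/317 = 5.3312
Stratum 3 (High): n = 366; a·d/n = 17·170/366 = 7.8962; b·c/n = 157·22/366 = 9.4372
OR_MH = (7.0573 + 1.6909 + 7.8962) / (22.6911 + 5.3312 + 9.4372) = 16.6444 / 37.4595 = 0.44433

0.44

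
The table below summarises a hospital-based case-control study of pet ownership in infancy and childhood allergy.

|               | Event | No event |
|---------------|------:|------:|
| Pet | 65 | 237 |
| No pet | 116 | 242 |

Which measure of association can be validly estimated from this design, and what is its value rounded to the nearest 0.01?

0.57

Cells: a = 65, b = 237, c = 116, d = 242.
This is a hospital-based case-control study: participants were sampled on outcome status, so risks in the source population cannot be estimated directly — relative risk is not valid here. The odds ratio is the appropriate measure.
OR = (a·d)/(b·c) = (65 × 242) / (237 × 116) = 15730 / 27492 = 0.57217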